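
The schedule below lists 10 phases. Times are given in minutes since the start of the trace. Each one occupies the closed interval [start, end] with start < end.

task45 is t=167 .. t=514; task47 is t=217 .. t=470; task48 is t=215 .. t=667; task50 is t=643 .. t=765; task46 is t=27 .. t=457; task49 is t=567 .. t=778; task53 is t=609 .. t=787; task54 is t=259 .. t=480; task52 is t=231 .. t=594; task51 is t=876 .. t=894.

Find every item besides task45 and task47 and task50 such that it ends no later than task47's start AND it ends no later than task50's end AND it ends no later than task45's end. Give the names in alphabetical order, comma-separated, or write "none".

Conditions: its end is no later than task47's start (X.end <= t=217) AND its end is no later than task50's end (X.end <= t=765) AND its end is no later than task45's end (X.end <= t=514).
task46: end t=457 <= t=217? ✗; end t=457 <= t=765? ✓; end t=457 <= t=514? ✓ → no.
task48: end t=667 <= t=217? ✗; end t=667 <= t=765? ✓; end t=667 <= t=514? ✗ → no.
task49: end t=778 <= t=217? ✗; end t=778 <= t=765? ✗; end t=778 <= t=514? ✗ → no.
task51: end t=894 <= t=217? ✗; end t=894 <= t=765? ✗; end t=894 <= t=514? ✗ → no.
task52: end t=594 <= t=217? ✗; end t=594 <= t=765? ✓; end t=594 <= t=514? ✗ → no.
task53: end t=787 <= t=217? ✗; end t=787 <= t=765? ✗; end t=787 <= t=514? ✗ → no.
task54: end t=480 <= t=217? ✗; end t=480 <= t=765? ✓; end t=480 <= t=514? ✓ → no.
Result: none.

none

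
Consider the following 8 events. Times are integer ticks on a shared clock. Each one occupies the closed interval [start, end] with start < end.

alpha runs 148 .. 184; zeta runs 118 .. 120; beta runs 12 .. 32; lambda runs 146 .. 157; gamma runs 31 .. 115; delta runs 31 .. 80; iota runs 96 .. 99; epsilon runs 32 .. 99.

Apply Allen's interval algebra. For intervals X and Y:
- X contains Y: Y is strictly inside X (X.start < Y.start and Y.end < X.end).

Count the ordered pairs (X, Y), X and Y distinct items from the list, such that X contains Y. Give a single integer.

Checking all 56 ordered pairs for relation 'contains'; matching pairs in alphabetical order:
(gamma, epsilon): gamma contains epsilon ✓
(gamma, iota): gamma contains iota ✓
Count: 2.

2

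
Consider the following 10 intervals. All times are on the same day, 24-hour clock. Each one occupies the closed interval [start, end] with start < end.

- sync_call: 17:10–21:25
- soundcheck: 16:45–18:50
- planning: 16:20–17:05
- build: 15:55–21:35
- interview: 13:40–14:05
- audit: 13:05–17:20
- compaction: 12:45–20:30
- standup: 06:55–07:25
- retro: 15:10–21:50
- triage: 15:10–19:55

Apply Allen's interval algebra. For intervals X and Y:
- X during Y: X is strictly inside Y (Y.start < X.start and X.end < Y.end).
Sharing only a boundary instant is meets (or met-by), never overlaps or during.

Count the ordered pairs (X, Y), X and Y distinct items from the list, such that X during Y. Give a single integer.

16

Checking all 90 ordered pairs for relation 'during'; matching pairs in alphabetical order:
(audit, compaction): audit during compaction ✓
(build, retro): build during retro ✓
(interview, audit): interview during audit ✓
(interview, compaction): interview during compaction ✓
(planning, audit): planning during audit ✓
(planning, build): planning during build ✓
(planning, compaction): planning during compaction ✓
(planning, retro): planning during retro ✓
(planning, triage): planning during triage ✓
(soundcheck, build): soundcheck during build ✓
(soundcheck, compaction): soundcheck during compaction ✓
(soundcheck, retro): soundcheck during retro ✓
(soundcheck, triage): soundcheck during triage ✓
(sync_call, build): sync_call during build ✓
(sync_call, retro): sync_call during retro ✓
(triage, compaction): triage during compaction ✓
Count: 16.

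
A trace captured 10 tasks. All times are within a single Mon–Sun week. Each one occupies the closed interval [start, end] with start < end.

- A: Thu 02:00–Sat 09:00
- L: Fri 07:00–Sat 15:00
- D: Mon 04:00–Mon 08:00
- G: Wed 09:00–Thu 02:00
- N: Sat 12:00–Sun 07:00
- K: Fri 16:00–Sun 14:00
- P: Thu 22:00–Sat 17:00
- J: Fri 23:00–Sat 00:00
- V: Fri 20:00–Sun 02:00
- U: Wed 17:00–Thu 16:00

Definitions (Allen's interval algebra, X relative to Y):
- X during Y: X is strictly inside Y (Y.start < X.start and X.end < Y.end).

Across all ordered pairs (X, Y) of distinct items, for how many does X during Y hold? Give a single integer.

Checking all 90 ordered pairs for relation 'during'; matching pairs in alphabetical order:
(J, A): J during A ✓
(J, K): J during K ✓
(J, L): J during L ✓
(J, P): J during P ✓
(J, V): J during V ✓
(L, P): L during P ✓
(N, K): N during K ✓
(V, K): V during K ✓
Count: 8.

8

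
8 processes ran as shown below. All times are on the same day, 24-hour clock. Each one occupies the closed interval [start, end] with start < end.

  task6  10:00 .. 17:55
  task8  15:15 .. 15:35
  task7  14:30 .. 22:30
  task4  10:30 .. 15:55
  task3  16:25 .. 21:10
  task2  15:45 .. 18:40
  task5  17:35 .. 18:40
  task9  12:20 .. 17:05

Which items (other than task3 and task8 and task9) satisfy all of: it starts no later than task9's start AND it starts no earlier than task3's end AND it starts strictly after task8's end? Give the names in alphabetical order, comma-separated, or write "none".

none

Conditions: its start is no later than task9's start (X.start <= 12:20) AND its start is no earlier than task3's end (X.start >= 21:10) AND its start is strictly after task8's end (X.start > 15:35).
task2: start 15:45 <= 12:20? ✗; start 15:45 >= 21:10? ✗; start 15:45 > 15:35? ✓ → no.
task4: start 10:30 <= 12:20? ✓; start 10:30 >= 21:10? ✗; start 10:30 > 15:35? ✗ → no.
task5: start 17:35 <= 12:20? ✗; start 17:35 >= 21:10? ✗; start 17:35 > 15:35? ✓ → no.
task6: start 10:00 <= 12:20? ✓; start 10:00 >= 21:10? ✗; start 10:00 > 15:35? ✗ → no.
task7: start 14:30 <= 12:20? ✗; start 14:30 >= 21:10? ✗; start 14:30 > 15:35? ✗ → no.
Result: none.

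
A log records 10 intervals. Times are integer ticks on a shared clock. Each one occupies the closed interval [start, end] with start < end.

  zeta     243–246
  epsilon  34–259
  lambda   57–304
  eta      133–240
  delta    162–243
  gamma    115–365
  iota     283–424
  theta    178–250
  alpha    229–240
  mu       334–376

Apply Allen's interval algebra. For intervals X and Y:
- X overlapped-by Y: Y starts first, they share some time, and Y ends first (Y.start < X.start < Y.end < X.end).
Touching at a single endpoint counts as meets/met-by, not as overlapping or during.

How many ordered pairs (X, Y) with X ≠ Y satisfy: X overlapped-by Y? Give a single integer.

Checking all 90 ordered pairs for relation 'overlapped-by'; matching pairs in alphabetical order:
(delta, eta): delta overlapped-by eta ✓
(gamma, epsilon): gamma overlapped-by epsilon ✓
(gamma, lambda): gamma overlapped-by lambda ✓
(iota, gamma): iota overlapped-by gamma ✓
(iota, lambda): iota overlapped-by lambda ✓
(lambda, epsilon): lambda overlapped-by epsilon ✓
(mu, gamma): mu overlapped-by gamma ✓
(theta, delta): theta overlapped-by delta ✓
(theta, eta): theta overlapped-by eta ✓
Count: 9.

9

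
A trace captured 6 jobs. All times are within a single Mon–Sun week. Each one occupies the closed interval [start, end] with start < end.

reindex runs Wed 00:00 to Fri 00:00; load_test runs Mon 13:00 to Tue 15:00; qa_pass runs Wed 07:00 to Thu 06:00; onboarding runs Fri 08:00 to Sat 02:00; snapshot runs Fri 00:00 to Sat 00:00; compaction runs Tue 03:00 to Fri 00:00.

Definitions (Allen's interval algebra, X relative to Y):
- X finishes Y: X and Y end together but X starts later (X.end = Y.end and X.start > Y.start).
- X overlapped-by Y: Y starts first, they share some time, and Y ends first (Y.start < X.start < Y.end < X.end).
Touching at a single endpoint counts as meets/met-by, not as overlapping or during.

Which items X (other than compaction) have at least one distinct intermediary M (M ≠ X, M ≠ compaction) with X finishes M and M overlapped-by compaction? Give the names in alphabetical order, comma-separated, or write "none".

none

Target compaction = [Tue 03:00, Fri 00:00].
Intermediaries M with M overlapped-by compaction: none.
Union: none.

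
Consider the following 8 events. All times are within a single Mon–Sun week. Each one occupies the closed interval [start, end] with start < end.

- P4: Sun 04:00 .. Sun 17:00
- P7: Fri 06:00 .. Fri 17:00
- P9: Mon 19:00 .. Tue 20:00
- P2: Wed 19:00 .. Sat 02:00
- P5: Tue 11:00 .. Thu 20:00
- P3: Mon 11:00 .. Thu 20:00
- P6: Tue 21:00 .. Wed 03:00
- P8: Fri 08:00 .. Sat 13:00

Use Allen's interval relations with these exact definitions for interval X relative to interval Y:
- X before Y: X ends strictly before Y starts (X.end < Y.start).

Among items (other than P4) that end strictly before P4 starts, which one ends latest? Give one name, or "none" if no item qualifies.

P8

Target P4 = [Sun 04:00, Sun 17:00].
P2 [Wed 19:00, Sat 02:00] → before → candidate.
P3 [Mon 11:00, Thu 20:00] → before → candidate.
P5 [Tue 11:00, Thu 20:00] → before → candidate.
P6 [Tue 21:00, Wed 03:00] → before → candidate.
P7 [Fri 06:00, Fri 17:00] → before → candidate.
P8 [Fri 08:00, Sat 13:00] → before → candidate.
P9 [Mon 19:00, Tue 20:00] → before → candidate.
Among candidates, latest end is Sat 13:00 → P8.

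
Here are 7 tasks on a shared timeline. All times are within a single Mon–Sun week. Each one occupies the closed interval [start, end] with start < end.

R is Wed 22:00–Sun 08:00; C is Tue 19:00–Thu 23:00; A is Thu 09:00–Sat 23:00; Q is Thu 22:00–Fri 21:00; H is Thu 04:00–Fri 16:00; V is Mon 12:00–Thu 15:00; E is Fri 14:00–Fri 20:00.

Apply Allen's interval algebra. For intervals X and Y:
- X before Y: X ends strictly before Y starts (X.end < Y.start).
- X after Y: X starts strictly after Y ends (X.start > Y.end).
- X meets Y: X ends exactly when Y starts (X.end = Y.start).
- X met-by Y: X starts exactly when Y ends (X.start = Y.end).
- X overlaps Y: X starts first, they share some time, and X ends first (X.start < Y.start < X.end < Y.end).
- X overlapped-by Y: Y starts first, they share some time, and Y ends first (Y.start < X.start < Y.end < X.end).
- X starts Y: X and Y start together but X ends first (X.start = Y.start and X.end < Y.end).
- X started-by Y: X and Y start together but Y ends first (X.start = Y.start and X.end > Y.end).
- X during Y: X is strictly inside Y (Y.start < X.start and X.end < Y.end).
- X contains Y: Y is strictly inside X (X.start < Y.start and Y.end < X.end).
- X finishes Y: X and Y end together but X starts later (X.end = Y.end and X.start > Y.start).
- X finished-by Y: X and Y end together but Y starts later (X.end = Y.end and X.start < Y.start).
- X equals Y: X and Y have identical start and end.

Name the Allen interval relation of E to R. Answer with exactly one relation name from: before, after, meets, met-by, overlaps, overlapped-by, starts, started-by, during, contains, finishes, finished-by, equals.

E = [Fri 14:00, Fri 20:00]; R = [Wed 22:00, Sun 08:00].
Compare endpoints: E.start > R.start, E.start < R.end, E.end > R.start, E.end < R.end.
That pattern is 'during'.

during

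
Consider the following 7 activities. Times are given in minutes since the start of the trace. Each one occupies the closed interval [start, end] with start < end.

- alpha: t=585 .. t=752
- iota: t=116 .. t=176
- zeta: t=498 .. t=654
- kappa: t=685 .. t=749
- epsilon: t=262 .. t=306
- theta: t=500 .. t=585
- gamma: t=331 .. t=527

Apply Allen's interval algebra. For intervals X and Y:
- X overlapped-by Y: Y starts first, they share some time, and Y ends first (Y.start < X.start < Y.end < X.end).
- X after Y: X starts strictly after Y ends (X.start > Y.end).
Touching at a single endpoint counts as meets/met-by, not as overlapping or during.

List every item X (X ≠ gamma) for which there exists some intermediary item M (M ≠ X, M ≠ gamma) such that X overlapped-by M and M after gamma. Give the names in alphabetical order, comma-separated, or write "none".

none

Target gamma = [t=331, t=527].
Intermediaries M with M after gamma: alpha, kappa.
Via alpha — items with X overlapped-by alpha: none.
Via kappa — items with X overlapped-by kappa: none.
Union: none.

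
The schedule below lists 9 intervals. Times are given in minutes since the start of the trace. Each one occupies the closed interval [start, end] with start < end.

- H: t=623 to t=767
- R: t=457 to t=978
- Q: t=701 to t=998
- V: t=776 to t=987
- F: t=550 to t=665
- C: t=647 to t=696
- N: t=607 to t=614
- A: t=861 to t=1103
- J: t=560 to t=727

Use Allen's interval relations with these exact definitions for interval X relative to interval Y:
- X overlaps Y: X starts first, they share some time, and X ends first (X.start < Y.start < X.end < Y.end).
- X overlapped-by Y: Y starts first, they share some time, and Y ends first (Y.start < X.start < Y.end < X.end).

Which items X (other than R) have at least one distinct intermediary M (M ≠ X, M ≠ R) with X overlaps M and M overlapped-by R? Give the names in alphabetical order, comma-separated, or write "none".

H, J, Q, V

Target R = [t=457, t=978].
Intermediaries M with M overlapped-by R: A, Q, V.
Via A — items with X overlaps A: Q, V.
Via Q — items with X overlaps Q: H, J.
Via V — items with X overlaps V: none.
Union: H, J, Q, V.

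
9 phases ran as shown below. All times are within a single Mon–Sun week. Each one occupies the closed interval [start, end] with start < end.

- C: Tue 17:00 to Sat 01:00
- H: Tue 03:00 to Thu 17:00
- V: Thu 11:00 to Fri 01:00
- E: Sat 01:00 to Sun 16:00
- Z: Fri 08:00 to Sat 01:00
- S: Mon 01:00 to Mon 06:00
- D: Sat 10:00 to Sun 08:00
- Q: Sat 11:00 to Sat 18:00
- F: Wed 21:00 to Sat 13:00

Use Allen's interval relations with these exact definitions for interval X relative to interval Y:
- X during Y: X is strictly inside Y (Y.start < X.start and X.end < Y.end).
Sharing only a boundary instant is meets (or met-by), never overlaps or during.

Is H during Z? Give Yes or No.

H = [Tue 03:00, Thu 17:00], Z = [Fri 08:00, Sat 01:00].
Actual relation of H to Z: before.
Asked whether 'during' holds → No.

No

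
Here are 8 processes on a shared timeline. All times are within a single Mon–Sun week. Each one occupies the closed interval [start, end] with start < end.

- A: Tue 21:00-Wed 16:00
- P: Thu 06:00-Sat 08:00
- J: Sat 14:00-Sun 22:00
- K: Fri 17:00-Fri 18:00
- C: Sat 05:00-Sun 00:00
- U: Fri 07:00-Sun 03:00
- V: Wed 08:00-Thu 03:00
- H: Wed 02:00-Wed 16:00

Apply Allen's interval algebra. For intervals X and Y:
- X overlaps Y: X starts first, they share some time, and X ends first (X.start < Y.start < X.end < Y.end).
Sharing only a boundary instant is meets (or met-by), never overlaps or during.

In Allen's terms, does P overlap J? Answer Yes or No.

No

P = [Thu 06:00, Sat 08:00], J = [Sat 14:00, Sun 22:00].
Actual relation of P to J: before.
Asked whether 'overlaps' holds → No.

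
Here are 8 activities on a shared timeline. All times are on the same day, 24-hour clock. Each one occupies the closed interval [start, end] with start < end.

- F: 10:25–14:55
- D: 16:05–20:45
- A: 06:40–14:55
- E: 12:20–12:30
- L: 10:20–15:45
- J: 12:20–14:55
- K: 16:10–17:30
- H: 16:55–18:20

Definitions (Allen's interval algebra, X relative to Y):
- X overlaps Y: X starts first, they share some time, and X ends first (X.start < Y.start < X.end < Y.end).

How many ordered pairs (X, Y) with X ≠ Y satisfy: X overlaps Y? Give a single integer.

Checking all 56 ordered pairs for relation 'overlaps'; matching pairs in alphabetical order:
(A, L): A overlaps L ✓
(K, H): K overlaps H ✓
Count: 2.

2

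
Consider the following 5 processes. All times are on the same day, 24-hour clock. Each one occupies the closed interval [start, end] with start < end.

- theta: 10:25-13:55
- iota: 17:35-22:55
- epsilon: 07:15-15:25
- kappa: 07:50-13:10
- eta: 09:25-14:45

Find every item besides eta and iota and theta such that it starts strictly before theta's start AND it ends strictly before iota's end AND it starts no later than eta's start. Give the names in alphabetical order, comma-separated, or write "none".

epsilon, kappa

Conditions: its start is strictly before theta's start (X.start < 10:25) AND its end is strictly before iota's end (X.end < 22:55) AND its start is no later than eta's start (X.start <= 09:25).
epsilon: start 07:15 < 10:25? ✓; end 15:25 < 22:55? ✓; start 07:15 <= 09:25? ✓ → yes.
kappa: start 07:50 < 10:25? ✓; end 13:10 < 22:55? ✓; start 07:50 <= 09:25? ✓ → yes.
Result: epsilon, kappa.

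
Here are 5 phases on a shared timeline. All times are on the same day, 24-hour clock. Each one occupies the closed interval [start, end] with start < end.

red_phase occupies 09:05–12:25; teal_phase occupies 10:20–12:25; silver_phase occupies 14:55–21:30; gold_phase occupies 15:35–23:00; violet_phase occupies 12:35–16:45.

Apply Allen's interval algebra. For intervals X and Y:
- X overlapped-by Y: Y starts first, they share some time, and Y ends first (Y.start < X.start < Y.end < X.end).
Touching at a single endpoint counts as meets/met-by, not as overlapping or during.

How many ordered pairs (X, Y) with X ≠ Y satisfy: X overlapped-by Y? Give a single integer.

3

Checking all 20 ordered pairs for relation 'overlapped-by'; matching pairs in alphabetical order:
(gold_phase, silver_phase): gold_phase overlapped-by silver_phase ✓
(gold_phase, violet_phase): gold_phase overlapped-by violet_phase ✓
(silver_phase, violet_phase): silver_phase overlapped-by violet_phase ✓
Count: 3.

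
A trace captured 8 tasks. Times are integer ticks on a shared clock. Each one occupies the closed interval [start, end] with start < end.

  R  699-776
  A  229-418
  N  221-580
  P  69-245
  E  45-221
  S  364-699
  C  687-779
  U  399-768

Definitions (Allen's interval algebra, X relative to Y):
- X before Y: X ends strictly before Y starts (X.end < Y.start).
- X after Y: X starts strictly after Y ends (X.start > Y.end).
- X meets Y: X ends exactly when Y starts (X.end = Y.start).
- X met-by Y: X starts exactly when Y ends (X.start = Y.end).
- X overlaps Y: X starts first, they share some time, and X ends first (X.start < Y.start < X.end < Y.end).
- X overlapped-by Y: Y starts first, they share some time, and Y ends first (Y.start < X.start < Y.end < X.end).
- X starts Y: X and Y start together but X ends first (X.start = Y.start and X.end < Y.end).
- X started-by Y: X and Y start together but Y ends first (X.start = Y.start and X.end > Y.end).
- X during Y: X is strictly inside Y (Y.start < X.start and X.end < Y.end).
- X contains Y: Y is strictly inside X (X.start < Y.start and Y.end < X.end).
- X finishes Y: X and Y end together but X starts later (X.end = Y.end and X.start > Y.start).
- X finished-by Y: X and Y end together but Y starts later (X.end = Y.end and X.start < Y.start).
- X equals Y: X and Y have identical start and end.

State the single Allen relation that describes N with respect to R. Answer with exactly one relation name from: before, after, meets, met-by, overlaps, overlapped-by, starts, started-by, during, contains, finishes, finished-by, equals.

N = [221, 580]; R = [699, 776].
Compare endpoints: N.start < R.start, N.start < R.end, N.end < R.start, N.end < R.end.
That pattern is 'before'.

before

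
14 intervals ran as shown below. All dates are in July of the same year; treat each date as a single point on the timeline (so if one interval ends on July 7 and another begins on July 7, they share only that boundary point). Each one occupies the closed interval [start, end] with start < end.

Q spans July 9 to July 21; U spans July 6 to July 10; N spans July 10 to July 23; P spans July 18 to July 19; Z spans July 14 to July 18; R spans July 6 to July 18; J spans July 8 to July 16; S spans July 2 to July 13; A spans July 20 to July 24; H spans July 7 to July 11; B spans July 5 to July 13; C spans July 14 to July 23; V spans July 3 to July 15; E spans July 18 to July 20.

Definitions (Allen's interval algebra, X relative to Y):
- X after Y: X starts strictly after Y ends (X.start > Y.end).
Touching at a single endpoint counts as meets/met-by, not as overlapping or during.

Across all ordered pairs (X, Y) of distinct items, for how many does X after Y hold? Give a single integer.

29

Checking all 182 ordered pairs for relation 'after'; matching pairs in alphabetical order:
(A, B): A after B ✓
(A, H): A after H ✓
(A, J): A after J ✓
(A, P): A after P ✓
(A, R): A after R ✓
(A, S): A after S ✓
(A, U): A after U ✓
(A, V): A after V ✓
(A, Z): A after Z ✓
(C, B): C after B ✓
(C, H): C after H ✓
(C, S): C after S ✓
(C, U): C after U ✓
(E, B): E after B ✓
(E, H): E after H ✓
(E, J): E after J ✓
(E, S): E after S ✓
(E, U): E after U ✓
(E, V): E after V ✓
(P, B): P after B ✓
(P, H): P after H ✓
(P, J): P after J ✓
(P, S): P after S ✓
(P, U): P after U ✓
... plus 5 further pairs not listed.
Count: 29.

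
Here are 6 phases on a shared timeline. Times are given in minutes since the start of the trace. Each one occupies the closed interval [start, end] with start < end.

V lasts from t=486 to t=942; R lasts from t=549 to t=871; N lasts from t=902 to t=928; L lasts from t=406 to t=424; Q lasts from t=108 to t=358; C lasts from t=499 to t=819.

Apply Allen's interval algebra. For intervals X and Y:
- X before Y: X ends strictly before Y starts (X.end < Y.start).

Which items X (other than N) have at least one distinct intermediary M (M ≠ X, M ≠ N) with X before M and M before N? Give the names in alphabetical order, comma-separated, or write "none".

Target N = [t=902, t=928].
Intermediaries M with M before N: C, L, Q, R.
Via C — items with X before C: L, Q.
Via L — items with X before L: Q.
Via Q — items with X before Q: none.
Via R — items with X before R: L, Q.
Union: L, Q.

L, Q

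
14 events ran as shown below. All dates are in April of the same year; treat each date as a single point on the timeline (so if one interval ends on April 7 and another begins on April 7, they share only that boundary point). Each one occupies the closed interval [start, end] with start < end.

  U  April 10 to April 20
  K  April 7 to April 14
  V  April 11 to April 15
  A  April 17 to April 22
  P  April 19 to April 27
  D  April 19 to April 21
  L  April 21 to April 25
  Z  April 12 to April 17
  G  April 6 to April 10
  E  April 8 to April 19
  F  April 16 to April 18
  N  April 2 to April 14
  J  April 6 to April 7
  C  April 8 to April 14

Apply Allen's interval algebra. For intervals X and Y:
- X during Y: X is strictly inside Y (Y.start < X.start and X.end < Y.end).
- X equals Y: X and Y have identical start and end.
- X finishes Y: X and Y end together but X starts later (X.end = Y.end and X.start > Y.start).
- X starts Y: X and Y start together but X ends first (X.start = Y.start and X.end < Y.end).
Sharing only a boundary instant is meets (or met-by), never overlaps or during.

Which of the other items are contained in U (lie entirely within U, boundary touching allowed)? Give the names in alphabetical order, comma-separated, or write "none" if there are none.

Target U = [April 10, April 20].
A [April 17, April 22] → overlapped-by → no.
C [April 8, April 14] → overlaps → no.
D [April 19, April 21] → overlapped-by → no.
E [April 8, April 19] → overlaps → no.
F [April 16, April 18] → during → yes.
G [April 6, April 10] → meets → no.
J [April 6, April 7] → before → no.
K [April 7, April 14] → overlaps → no.
L [April 21, April 25] → after → no.
N [April 2, April 14] → overlaps → no.
P [April 19, April 27] → overlapped-by → no.
V [April 11, April 15] → during → yes.
Z [April 12, April 17] → during → yes.
Result: F, V, Z.

F, V, Z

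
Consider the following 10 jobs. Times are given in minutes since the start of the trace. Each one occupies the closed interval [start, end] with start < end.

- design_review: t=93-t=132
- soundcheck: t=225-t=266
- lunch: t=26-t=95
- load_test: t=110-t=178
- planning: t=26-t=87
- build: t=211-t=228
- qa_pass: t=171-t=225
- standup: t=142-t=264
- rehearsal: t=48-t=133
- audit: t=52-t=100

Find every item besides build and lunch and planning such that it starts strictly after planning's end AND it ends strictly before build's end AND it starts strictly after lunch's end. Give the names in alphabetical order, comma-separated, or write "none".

Conditions: its start is strictly after planning's end (X.start > t=87) AND its end is strictly before build's end (X.end < t=228) AND its start is strictly after lunch's end (X.start > t=95).
audit: start t=52 > t=87? ✗; end t=100 < t=228? ✓; start t=52 > t=95? ✗ → no.
design_review: start t=93 > t=87? ✓; end t=132 < t=228? ✓; start t=93 > t=95? ✗ → no.
load_test: start t=110 > t=87? ✓; end t=178 < t=228? ✓; start t=110 > t=95? ✓ → yes.
qa_pass: start t=171 > t=87? ✓; end t=225 < t=228? ✓; start t=171 > t=95? ✓ → yes.
rehearsal: start t=48 > t=87? ✗; end t=133 < t=228? ✓; start t=48 > t=95? ✗ → no.
soundcheck: start t=225 > t=87? ✓; end t=266 < t=228? ✗; start t=225 > t=95? ✓ → no.
standup: start t=142 > t=87? ✓; end t=264 < t=228? ✗; start t=142 > t=95? ✓ → no.
Result: load_test, qa_pass.

load_test, qa_pass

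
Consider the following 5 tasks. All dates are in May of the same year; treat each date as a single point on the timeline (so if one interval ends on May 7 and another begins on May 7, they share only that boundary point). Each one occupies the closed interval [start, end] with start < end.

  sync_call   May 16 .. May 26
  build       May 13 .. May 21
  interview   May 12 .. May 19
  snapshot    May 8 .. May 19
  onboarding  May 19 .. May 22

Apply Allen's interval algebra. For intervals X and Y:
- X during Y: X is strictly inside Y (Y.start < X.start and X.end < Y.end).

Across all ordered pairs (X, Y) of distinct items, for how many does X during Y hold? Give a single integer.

1

Checking all 20 ordered pairs for relation 'during'; matching pairs in alphabetical order:
(onboarding, sync_call): onboarding during sync_call ✓
Count: 1.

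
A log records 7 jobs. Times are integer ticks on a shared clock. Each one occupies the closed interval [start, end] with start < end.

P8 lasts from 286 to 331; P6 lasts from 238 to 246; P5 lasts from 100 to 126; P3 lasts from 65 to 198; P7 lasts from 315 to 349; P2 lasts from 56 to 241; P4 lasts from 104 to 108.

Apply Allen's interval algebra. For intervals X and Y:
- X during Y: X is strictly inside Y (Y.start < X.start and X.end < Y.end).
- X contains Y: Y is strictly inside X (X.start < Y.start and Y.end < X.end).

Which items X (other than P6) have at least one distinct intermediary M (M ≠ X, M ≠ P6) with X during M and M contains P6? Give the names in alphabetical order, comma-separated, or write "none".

Target P6 = [238, 246].
Intermediaries M with M contains P6: none.
Union: none.

none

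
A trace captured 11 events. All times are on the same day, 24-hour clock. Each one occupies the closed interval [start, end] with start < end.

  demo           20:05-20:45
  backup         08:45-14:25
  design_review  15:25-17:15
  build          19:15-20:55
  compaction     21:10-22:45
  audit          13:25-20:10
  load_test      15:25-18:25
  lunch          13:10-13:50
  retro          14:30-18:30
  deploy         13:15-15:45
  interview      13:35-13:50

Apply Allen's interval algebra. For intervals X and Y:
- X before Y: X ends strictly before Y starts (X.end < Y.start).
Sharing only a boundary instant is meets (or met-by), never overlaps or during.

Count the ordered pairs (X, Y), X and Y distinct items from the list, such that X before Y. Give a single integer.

33

Checking all 110 ordered pairs for relation 'before'; matching pairs in alphabetical order:
(audit, compaction): audit before compaction ✓
(backup, build): backup before build ✓
(backup, compaction): backup before compaction ✓
(backup, demo): backup before demo ✓
(backup, design_review): backup before design_review ✓
(backup, load_test): backup before load_test ✓
(backup, retro): backup before retro ✓
(build, compaction): build before compaction ✓
(demo, compaction): demo before compaction ✓
(deploy, build): deploy before build ✓
(deploy, compaction): deploy before compaction ✓
(deploy, demo): deploy before demo ✓
(design_review, build): design_review before build ✓
(design_review, compaction): design_review before compaction ✓
(design_review, demo): design_review before demo ✓
(interview, build): interview before build ✓
(interview, compaction): interview before compaction ✓
(interview, demo): interview before demo ✓
(interview, design_review): interview before design_review ✓
(interview, load_test): interview before load_test ✓
(interview, retro): interview before retro ✓
(load_test, build): load_test before build ✓
(load_test, compaction): load_test before compaction ✓
(load_test, demo): load_test before demo ✓
... plus 9 further pairs not listed.
Count: 33.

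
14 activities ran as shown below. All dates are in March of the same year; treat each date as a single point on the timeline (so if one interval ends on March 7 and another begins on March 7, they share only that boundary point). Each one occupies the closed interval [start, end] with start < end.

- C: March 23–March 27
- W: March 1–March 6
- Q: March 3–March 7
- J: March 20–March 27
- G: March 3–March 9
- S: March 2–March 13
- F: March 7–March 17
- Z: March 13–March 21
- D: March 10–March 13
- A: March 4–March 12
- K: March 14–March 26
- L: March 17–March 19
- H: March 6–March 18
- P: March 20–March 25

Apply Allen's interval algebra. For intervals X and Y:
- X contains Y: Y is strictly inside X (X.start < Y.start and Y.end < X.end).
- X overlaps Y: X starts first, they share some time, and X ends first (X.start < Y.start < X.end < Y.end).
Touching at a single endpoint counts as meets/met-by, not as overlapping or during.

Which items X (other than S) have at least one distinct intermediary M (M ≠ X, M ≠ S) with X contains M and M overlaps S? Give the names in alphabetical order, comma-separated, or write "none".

none

Target S = [March 2, March 13].
Intermediaries M with M overlaps S: W.
Via W — items with X contains W: none.
Union: none.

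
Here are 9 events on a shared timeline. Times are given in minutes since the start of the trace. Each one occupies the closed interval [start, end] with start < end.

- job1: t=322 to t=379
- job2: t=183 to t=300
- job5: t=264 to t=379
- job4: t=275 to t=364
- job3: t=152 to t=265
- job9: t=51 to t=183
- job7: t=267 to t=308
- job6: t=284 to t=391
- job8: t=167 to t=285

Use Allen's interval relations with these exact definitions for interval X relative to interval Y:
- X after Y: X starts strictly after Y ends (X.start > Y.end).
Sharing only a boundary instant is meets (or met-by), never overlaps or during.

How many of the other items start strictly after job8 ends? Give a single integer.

Target job8 = [t=167, t=285].
job1 [t=322, t=379] → after → counts.
job2 [t=183, t=300] → overlapped-by → no.
job3 [t=152, t=265] → overlaps → no.
job4 [t=275, t=364] → overlapped-by → no.
job5 [t=264, t=379] → overlapped-by → no.
job6 [t=284, t=391] → overlapped-by → no.
job7 [t=267, t=308] → overlapped-by → no.
job9 [t=51, t=183] → overlaps → no.
Total: 1.

1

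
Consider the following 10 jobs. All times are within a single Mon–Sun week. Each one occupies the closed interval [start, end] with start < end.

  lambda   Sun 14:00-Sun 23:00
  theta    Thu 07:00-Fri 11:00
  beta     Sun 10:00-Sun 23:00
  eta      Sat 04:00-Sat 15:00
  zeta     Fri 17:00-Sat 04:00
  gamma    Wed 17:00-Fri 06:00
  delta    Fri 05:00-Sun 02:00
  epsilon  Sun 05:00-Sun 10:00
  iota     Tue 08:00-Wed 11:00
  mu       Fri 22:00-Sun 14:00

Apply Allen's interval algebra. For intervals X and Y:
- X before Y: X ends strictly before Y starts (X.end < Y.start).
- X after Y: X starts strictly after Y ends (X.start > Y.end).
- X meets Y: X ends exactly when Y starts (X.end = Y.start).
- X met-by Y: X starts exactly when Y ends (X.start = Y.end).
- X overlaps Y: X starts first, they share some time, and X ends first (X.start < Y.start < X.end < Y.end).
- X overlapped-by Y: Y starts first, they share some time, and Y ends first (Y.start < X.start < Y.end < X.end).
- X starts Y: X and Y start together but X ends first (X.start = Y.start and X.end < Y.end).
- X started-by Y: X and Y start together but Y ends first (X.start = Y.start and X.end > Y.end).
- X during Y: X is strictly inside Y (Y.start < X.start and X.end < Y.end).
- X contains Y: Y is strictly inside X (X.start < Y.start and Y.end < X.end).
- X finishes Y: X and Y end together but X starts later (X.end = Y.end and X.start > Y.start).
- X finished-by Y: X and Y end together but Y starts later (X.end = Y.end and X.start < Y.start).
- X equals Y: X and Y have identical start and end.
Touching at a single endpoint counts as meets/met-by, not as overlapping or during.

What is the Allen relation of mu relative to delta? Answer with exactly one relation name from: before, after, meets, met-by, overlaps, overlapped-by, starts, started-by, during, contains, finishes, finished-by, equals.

overlapped-by

mu = [Fri 22:00, Sun 14:00]; delta = [Fri 05:00, Sun 02:00].
Compare endpoints: mu.start > delta.start, mu.start < delta.end, mu.end > delta.start, mu.end > delta.end.
That pattern is 'overlapped-by'.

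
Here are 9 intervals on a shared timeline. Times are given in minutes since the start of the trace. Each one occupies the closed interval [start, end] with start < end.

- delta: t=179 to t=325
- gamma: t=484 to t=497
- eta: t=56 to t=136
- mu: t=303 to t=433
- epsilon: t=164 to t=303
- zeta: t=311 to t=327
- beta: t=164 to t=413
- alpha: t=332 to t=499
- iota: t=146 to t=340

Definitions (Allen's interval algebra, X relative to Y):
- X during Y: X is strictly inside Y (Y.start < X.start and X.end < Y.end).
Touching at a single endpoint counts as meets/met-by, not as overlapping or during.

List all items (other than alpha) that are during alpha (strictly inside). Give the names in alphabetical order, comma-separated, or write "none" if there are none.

Target alpha = [t=332, t=499].
beta [t=164, t=413] → overlaps → no.
delta [t=179, t=325] → before → no.
epsilon [t=164, t=303] → before → no.
eta [t=56, t=136] → before → no.
gamma [t=484, t=497] → during → yes.
iota [t=146, t=340] → overlaps → no.
mu [t=303, t=433] → overlaps → no.
zeta [t=311, t=327] → before → no.
Result: gamma.

gamma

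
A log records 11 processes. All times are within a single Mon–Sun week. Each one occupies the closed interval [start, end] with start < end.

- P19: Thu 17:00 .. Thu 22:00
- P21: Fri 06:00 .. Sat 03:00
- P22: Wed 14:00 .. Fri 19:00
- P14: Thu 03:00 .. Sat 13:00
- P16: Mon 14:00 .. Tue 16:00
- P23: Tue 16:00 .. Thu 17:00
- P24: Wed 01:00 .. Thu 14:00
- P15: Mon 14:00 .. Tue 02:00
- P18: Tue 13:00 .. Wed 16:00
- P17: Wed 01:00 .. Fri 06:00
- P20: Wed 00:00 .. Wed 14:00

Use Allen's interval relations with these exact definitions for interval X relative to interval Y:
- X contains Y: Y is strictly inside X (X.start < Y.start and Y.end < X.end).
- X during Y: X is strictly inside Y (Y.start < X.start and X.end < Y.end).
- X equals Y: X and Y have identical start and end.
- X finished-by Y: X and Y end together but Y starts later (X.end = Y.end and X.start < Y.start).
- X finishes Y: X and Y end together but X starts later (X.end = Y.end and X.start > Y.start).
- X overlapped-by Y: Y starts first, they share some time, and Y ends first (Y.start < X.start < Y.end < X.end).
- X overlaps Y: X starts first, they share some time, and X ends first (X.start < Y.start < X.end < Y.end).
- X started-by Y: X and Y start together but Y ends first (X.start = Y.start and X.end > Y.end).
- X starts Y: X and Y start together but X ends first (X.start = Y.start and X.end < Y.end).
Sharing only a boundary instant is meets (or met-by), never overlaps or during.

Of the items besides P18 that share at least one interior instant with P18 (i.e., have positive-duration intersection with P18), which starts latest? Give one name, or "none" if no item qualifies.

Target P18 = [Tue 13:00, Wed 16:00].
P14 [Thu 03:00, Sat 13:00] → after → excluded.
P15 [Mon 14:00, Tue 02:00] → before → excluded.
P16 [Mon 14:00, Tue 16:00] → overlaps → candidate.
P17 [Wed 01:00, Fri 06:00] → overlapped-by → candidate.
P19 [Thu 17:00, Thu 22:00] → after → excluded.
P20 [Wed 00:00, Wed 14:00] → during → candidate.
P21 [Fri 06:00, Sat 03:00] → after → excluded.
P22 [Wed 14:00, Fri 19:00] → overlapped-by → candidate.
P23 [Tue 16:00, Thu 17:00] → overlapped-by → candidate.
P24 [Wed 01:00, Thu 14:00] → overlapped-by → candidate.
Among candidates, latest start is Wed 14:00 → P22.

P22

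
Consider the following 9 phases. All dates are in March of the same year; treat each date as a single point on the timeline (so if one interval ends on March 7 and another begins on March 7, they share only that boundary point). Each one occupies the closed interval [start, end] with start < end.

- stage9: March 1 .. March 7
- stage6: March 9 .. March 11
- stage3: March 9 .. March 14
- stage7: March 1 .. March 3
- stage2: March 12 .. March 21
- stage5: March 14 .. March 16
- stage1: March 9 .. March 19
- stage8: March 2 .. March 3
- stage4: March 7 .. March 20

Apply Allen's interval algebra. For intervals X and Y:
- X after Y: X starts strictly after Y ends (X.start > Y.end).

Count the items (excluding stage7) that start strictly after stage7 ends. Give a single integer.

6

Target stage7 = [March 1, March 3].
stage1 [March 9, March 19] → after → counts.
stage2 [March 12, March 21] → after → counts.
stage3 [March 9, March 14] → after → counts.
stage4 [March 7, March 20] → after → counts.
stage5 [March 14, March 16] → after → counts.
stage6 [March 9, March 11] → after → counts.
stage8 [March 2, March 3] → finishes → no.
stage9 [March 1, March 7] → started-by → no.
Total: 6.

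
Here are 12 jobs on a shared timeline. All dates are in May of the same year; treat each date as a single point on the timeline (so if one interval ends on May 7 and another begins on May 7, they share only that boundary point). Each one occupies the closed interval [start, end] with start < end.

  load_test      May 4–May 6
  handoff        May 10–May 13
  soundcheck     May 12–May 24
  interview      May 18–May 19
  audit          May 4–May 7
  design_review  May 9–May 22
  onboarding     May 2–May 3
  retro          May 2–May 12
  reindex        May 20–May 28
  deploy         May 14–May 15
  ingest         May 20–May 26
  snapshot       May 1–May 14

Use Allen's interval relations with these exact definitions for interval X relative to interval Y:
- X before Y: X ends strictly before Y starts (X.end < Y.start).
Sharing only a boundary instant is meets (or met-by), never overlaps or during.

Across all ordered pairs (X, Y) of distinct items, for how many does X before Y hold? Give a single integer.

Checking all 132 ordered pairs for relation 'before'; matching pairs in alphabetical order:
(audit, deploy): audit before deploy ✓
(audit, design_review): audit before design_review ✓
(audit, handoff): audit before handoff ✓
(audit, ingest): audit before ingest ✓
(audit, interview): audit before interview ✓
(audit, reindex): audit before reindex ✓
(audit, soundcheck): audit before soundcheck ✓
(deploy, ingest): deploy before ingest ✓
(deploy, interview): deploy before interview ✓
(deploy, reindex): deploy before reindex ✓
(handoff, deploy): handoff before deploy ✓
(handoff, ingest): handoff before ingest ✓
(handoff, interview): handoff before interview ✓
(handoff, reindex): handoff before reindex ✓
(interview, ingest): interview before ingest ✓
(interview, reindex): interview before reindex ✓
(load_test, deploy): load_test before deploy ✓
(load_test, design_review): load_test before design_review ✓
(load_test, handoff): load_test before handoff ✓
(load_test, ingest): load_test before ingest ✓
(load_test, interview): load_test before interview ✓
(load_test, reindex): load_test before reindex ✓
(load_test, soundcheck): load_test before soundcheck ✓
(onboarding, audit): onboarding before audit ✓
... plus 15 further pairs not listed.
Count: 39.

39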